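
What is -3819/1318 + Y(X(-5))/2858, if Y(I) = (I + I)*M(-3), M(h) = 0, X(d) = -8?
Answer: -3819/1318 ≈ -2.8976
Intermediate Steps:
Y(I) = 0 (Y(I) = (I + I)*0 = (2*I)*0 = 0)
-3819/1318 + Y(X(-5))/2858 = -3819/1318 + 0/2858 = -3819*1/1318 + 0*(1/2858) = -3819/1318 + 0 = -3819/1318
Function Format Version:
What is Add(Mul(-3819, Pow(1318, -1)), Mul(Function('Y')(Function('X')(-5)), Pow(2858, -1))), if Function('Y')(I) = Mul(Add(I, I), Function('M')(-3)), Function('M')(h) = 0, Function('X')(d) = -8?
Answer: Rational(-3819, 1318) ≈ -2.8976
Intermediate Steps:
Function('Y')(I) = 0 (Function('Y')(I) = Mul(Add(I, I), 0) = Mul(Mul(2, I), 0) = 0)
Add(Mul(-3819, Pow(1318, -1)), Mul(Function('Y')(Function('X')(-5)), Pow(2858, -1))) = Add(Mul(-3819, Pow(1318, -1)), Mul(0, Pow(2858, -1))) = Add(Mul(-3819, Rational(1, 1318)), Mul(0, Rational(1, 2858))) = Add(Rational(-3819, 1318), 0) = Rational(-3819, 1318)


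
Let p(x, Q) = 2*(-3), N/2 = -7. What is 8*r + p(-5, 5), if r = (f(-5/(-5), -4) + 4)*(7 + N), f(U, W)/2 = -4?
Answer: 218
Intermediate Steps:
f(U, W) = -8 (f(U, W) = 2*(-4) = -8)
N = -14 (N = 2*(-7) = -14)
p(x, Q) = -6
r = 28 (r = (-8 + 4)*(7 - 14) = -4*(-7) = 28)
8*r + p(-5, 5) = 8*28 - 6 = 224 - 6 = 218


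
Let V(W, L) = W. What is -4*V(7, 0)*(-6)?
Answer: 168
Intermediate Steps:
-4*V(7, 0)*(-6) = -4*7*(-6) = -28*(-6) = 168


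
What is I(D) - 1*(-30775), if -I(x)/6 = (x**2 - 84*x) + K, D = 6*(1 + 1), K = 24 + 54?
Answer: 35491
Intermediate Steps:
K = 78
D = 12 (D = 6*2 = 12)
I(x) = -468 - 6*x**2 + 504*x (I(x) = -6*((x**2 - 84*x) + 78) = -6*(78 + x**2 - 84*x) = -468 - 6*x**2 + 504*x)
I(D) - 1*(-30775) = (-468 - 6*12**2 + 504*12) - 1*(-30775) = (-468 - 6*144 + 6048) + 30775 = (-468 - 864 + 6048) + 30775 = 4716 + 30775 = 35491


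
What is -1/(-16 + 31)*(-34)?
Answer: 34/15 ≈ 2.2667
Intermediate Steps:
-1/(-16 + 31)*(-34) = -1/15*(-34) = 34/15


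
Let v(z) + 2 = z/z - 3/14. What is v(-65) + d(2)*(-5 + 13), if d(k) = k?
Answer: 207/14 ≈ 14.786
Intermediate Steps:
v(z) = -17/14 (v(z) = -2 + (z/z - 3/14) = -2 + (1 - 3*1/14) = -2 + (1 - 3/14) = -2 + 11/14 = -17/14)
v(-65) + d(2)*(-5 + 13) = -17/14 + 2*(-5 + 13) = -17/14 + 2*8 = -17/14 + 16 = 207/14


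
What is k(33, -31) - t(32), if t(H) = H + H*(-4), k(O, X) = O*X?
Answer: -927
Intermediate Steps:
t(H) = -3*H (t(H) = H - 4*H = -3*H)
k(33, -31) - t(32) = 33*(-31) - (-3)*32 = -1023 - 1*(-96) = -1023 + 96 = -927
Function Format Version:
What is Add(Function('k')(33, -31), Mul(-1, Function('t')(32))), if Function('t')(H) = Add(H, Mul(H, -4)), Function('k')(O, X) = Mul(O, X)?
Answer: -927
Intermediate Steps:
Function('t')(H) = Mul(-3, H) (Function('t')(H) = Add(H, Mul(-4, H)) = Mul(-3, H))
Add(Function('k')(33, -31), Mul(-1, Function('t')(32))) = Add(Mul(33, -31), Mul(-1, Mul(-3, 32))) = Add(-1023, Mul(-1, -96)) = Add(-1023, 96) = -927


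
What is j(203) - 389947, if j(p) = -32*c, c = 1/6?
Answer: -1169857/3 ≈ -3.8995e+5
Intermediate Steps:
c = 1/6 ≈ 0.16667
j(p) = -16/3 (j(p) = -32*1/6 = -16/3)
j(203) - 389947 = -16/3 - 389947 = -1169857/3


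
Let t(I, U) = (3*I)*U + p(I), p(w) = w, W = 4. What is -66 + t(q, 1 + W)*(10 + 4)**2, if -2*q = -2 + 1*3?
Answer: -1634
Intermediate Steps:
q = -1/2 (q = -(-2 + 1*3)/2 = -(-2 + 3)/2 = -1/2*1 = -1/2 ≈ -0.50000)
t(I, U) = I + 3*I*U (t(I, U) = (3*I)*U + I = 3*I*U + I = I + 3*I*U)
-66 + t(q, 1 + W)*(10 + 4)**2 = -66 + (-(1 + 3*(1 + 4))/2)*(10 + 4)**2 = -66 - (1 + 3*5)/2*14**2 = -66 - (1 + 15)/2*196 = -66 - 1/2*16*196 = -66 - 8*196 = -66 - 1568 = -1634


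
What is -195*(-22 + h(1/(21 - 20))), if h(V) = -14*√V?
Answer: 7020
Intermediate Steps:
-195*(-22 + h(1/(21 - 20))) = -195*(-22 - 14/√(21 - 20)) = -195*(-22 - 14*√(1/1)) = -195*(-22 - 14*√1) = -195*(-22 - 14*1) = -195*(-22 - 14) = -195*(-36) = 7020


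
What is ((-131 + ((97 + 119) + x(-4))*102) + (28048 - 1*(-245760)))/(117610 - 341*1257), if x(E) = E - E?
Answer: -295709/311027 ≈ -0.95075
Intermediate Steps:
x(E) = 0
((-131 + ((97 + 119) + x(-4))*102) + (28048 - 1*(-245760)))/(117610 - 341*1257) = ((-131 + ((97 + 119) + 0)*102) + (28048 - 1*(-245760)))/(117610 - 341*1257) = ((-131 + (216 + 0)*102) + (28048 + 245760))/(117610 - 428637) = ((-131 + 216*102) + 273808)/(-311027) = ((-131 + 22032) + 273808)*(-1/311027) = (21901 + 273808)*(-1/311027) = 295709*(-1/311027) = -295709/311027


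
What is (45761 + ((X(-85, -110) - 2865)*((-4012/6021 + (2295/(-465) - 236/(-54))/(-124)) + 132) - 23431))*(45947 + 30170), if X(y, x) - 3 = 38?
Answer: -153519170319124828/5786181 ≈ -2.6532e+10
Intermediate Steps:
X(y, x) = 41 (X(y, x) = 3 + 38 = 41)
(45761 + ((X(-85, -110) - 2865)*((-4012/6021 + (2295/(-465) - 236/(-54))/(-124)) + 132) - 23431))*(45947 + 30170) = (45761 + ((41 - 2865)*((-4012/6021 + (2295/(-465) - 236/(-54))/(-124)) + 132) - 23431))*(45947 + 30170) = (45761 + (-2824*((-4012*1/6021 + (2295*(-1/465) - 236*(-1/54))*(-1/124)) + 132) - 23431))*76117 = (45761 + (-2824*((-4012/6021 + (-153/31 + 118/27)*(-1/124)) + 132) - 23431))*76117 = (45761 + (-2824*((-4012/6021 - 473/837*(-1/124)) + 132) - 23431))*76117 = (45761 + (-2824*((-4012/6021 + 473/103788) + 132) - 23431))*76117 = (45761 + (-2824*(-15316649/23144724 + 132) - 23431))*76117 = (45761 + (-2824*3039786919/23144724 - 23431))*76117 = (45761 + (-2146089564814/5786181 - 23431))*76117 = (45761 - 2281665571825/5786181)*76117 = -2016884143084/5786181*76117 = -153519170319124828/5786181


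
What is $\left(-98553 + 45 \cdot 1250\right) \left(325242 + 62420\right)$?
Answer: $-16399265586$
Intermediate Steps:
$\left(-98553 + 45 \cdot 1250\right) \left(325242 + 62420\right) = \left(-98553 + 56250\right) 387662 = \left(-42303\right) 387662 = -16399265586$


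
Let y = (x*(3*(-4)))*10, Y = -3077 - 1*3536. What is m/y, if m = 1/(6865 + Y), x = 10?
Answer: -1/302400 ≈ -3.3069e-6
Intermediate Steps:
Y = -6613 (Y = -3077 - 3536 = -6613)
m = 1/252 (m = 1/(6865 - 6613) = 1/252 ≈ 0.0039683)
y = -1200 (y = (10*(3*(-4)))*10 = (10*(-12))*10 = -120*10 = -1200)
m/y = (1/252)/(-1200) = (1/252)*(-1/1200) = -1/302400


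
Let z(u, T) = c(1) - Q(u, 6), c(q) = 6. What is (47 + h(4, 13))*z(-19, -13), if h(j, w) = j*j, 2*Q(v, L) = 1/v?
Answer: 14427/38 ≈ 379.66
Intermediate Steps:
Q(v, L) = 1/(2*v) (Q(v, L) = (1/v)/2 = 1/(2*v))
z(u, T) = 6 - 1/(2*u)
h(j, w) = j²
(47 + h(4, 13))*z(-19, -13) = (47 + 4²)*(6 - ½/(-19)) = (47 + 16)*(6 - ½*(-1/19)) = 63*(6 + 1/38) = 63*(229/38) = 14427/38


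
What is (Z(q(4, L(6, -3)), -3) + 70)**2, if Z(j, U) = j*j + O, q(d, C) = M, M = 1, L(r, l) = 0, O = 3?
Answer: 5476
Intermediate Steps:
q(d, C) = 1
Z(j, U) = 3 + j**2 (Z(j, U) = j*j + 3 = j**2 + 3 = 3 + j**2)
(Z(q(4, L(6, -3)), -3) + 70)**2 = ((3 + 1**2) + 70)**2 = ((3 + 1) + 70)**2 = (4 + 70)**2 = 74**2 = 5476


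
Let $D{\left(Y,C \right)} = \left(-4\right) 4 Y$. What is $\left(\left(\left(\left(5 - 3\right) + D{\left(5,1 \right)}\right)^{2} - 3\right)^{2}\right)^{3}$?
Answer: $50565001036156007972481$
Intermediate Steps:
$D{\left(Y,C \right)} = - 16 Y$
$\left(\left(\left(\left(5 - 3\right) + D{\left(5,1 \right)}\right)^{2} - 3\right)^{2}\right)^{3} = \left(\left(\left(\left(5 - 3\right) - 80\right)^{2} - 3\right)^{2}\right)^{3} = \left(\left(\left(2 - 80\right)^{2} - 3\right)^{2}\right)^{3} = \left(\left(\left(-78\right)^{2} - 3\right)^{2}\right)^{3} = \left(\left(6084 - 3\right)^{2}\right)^{3} = \left(6081^{2}\right)^{3} = 36978561^{3} = 50565001036156007972481$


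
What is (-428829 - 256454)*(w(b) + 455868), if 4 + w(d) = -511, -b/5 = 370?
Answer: -312045669899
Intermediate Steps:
b = -1850 (b = -5*370 = -1850)
w(d) = -515 (w(d) = -4 - 511 = -515)
(-428829 - 256454)*(w(b) + 455868) = (-428829 - 256454)*(-515 + 455868) = -685283*455353 = -312045669899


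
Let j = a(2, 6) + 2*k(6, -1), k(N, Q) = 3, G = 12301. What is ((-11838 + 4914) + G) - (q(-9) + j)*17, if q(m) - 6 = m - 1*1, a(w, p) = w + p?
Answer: 5207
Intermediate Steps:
a(w, p) = p + w
q(m) = 5 + m (q(m) = 6 + (m - 1*1) = 6 + (m - 1) = 6 + (-1 + m) = 5 + m)
j = 14 (j = (6 + 2) + 2*3 = 8 + 6 = 14)
((-11838 + 4914) + G) - (q(-9) + j)*17 = ((-11838 + 4914) + 12301) - ((5 - 9) + 14)*17 = (-6924 + 12301) - (-4 + 14)*17 = 5377 - 10*17 = 5377 - 1*170 = 5377 - 170 = 5207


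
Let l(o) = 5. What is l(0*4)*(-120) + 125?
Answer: -475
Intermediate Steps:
l(0*4)*(-120) + 125 = 5*(-120) + 125 = -600 + 125 = -475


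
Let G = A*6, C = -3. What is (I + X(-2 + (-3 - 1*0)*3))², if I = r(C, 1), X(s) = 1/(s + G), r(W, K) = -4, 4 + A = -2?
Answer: 35721/2209 ≈ 16.171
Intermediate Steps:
A = -6 (A = -4 - 2 = -6)
G = -36 (G = -6*6 = -36)
X(s) = 1/(-36 + s) (X(s) = 1/(s - 36) = 1/(-36 + s))
I = -4
(I + X(-2 + (-3 - 1*0)*3))² = (-4 + 1/(-36 + (-2 + (-3 - 1*0)*3)))² = (-4 + 1/(-36 + (-2 + (-3 + 0)*3)))² = (-4 + 1/(-36 + (-2 - 3*3)))² = (-4 + 1/(-36 + (-2 - 9)))² = (-4 + 1/(-36 - 11))² = (-4 + 1/(-47))² = (-4 - 1/47)² = (-189/47)² = 35721/2209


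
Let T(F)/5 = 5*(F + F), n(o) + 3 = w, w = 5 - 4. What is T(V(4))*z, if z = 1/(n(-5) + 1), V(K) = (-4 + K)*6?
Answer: 0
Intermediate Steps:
w = 1
n(o) = -2 (n(o) = -3 + 1 = -2)
V(K) = -24 + 6*K
T(F) = 50*F (T(F) = 5*(5*(F + F)) = 5*(5*(2*F)) = 5*(10*F) = 50*F)
z = -1 (z = 1/(-2 + 1) = 1/(-1) = -1)
T(V(4))*z = (50*(-24 + 6*4))*(-1) = (50*(-24 + 24))*(-1) = (50*0)*(-1) = 0*(-1) = 0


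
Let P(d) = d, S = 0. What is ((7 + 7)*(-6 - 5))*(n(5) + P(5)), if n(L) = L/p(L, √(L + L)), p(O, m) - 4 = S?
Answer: -1925/2 ≈ -962.50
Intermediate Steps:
p(O, m) = 4 (p(O, m) = 4 + 0 = 4)
n(L) = L/4
((7 + 7)*(-6 - 5))*(n(5) + P(5)) = ((7 + 7)*(-6 - 5))*((¼)*5 + 5) = (14*(-11))*(5/4 + 5) = -154*25/4 = -1925/2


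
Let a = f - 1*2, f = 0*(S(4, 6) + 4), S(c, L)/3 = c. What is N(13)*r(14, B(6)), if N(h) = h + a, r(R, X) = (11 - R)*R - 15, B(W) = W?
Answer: -627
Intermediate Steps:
S(c, L) = 3*c
f = 0 (f = 0*(3*4 + 4) = 0*(12 + 4) = 0*16 = 0)
a = -2 (a = 0 - 1*2 = 0 - 2 = -2)
r(R, X) = -15 + R*(11 - R) (r(R, X) = R*(11 - R) - 15 = -15 + R*(11 - R))
N(h) = -2 + h (N(h) = h - 2 = -2 + h)
N(13)*r(14, B(6)) = (-2 + 13)*(-15 - 1*14**2 + 11*14) = 11*(-15 - 1*196 + 154) = 11*(-15 - 196 + 154) = 11*(-57) = -627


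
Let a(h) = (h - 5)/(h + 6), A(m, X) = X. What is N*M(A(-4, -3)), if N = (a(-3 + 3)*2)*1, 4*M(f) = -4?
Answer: 5/3 ≈ 1.6667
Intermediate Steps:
M(f) = -1 (M(f) = (¼)*(-4) = -1)
a(h) = (-5 + h)/(6 + h)
N = -5/3 (N = (((-5 + (-3 + 3))/(6 + (-3 + 3)))*2)*1 = (((-5 + 0)/(6 + 0))*2)*1 = ((-5/6)*2)*1 = (((⅙)*(-5))*2)*1 = -⅚*2*1 = -5/3*1 = -5/3 ≈ -1.6667)
N*M(A(-4, -3)) = -5/3*(-1) = 5/3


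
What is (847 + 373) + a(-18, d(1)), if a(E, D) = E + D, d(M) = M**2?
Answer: 1203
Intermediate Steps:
a(E, D) = D + E
(847 + 373) + a(-18, d(1)) = (847 + 373) + (1**2 - 18) = 1220 + (1 - 18) = 1220 - 17 = 1203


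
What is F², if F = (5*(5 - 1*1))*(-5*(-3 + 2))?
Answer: 10000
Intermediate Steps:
F = 100 (F = (5*(5 - 1))*(-5*(-1)) = (5*4)*5 = 20*5 = 100)
F² = 100² = 10000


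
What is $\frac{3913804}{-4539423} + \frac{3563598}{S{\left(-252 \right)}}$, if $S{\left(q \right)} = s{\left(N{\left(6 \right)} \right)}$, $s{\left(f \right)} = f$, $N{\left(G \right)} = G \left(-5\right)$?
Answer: $- \frac{2696132689679}{22697115} \approx -1.1879 \cdot 10^{5}$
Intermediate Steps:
$N{\left(G \right)} = - 5 G$
$S{\left(q \right)} = -30$ ($S{\left(q \right)} = \left(-5\right) 6 = -30$)
$\frac{3913804}{-4539423} + \frac{3563598}{S{\left(-252 \right)}} = \frac{3913804}{-4539423} + \frac{3563598}{-30} = 3913804 \left(- \frac{1}{4539423}\right) + 3563598 \left(- \frac{1}{30}\right) = - \frac{3913804}{4539423} - \frac{593933}{5} = - \frac{2696132689679}{22697115}$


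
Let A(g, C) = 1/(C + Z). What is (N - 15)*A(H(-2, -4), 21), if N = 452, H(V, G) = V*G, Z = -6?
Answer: 437/15 ≈ 29.133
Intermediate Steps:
H(V, G) = G*V
A(g, C) = 1/(-6 + C) (A(g, C) = 1/(C - 6) = 1/(-6 + C))
(N - 15)*A(H(-2, -4), 21) = (452 - 15)/(-6 + 21) = 437/15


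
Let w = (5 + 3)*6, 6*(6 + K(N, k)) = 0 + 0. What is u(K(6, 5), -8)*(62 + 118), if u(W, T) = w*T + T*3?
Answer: -73440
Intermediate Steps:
K(N, k) = -6 (K(N, k) = -6 + (0 + 0)/6 = -6 + (⅙)*0 = -6 + 0 = -6)
w = 48 (w = 8*6 = 48)
u(W, T) = 51*T (u(W, T) = 48*T + T*3 = 48*T + 3*T = 51*T)
u(K(6, 5), -8)*(62 + 118) = (51*(-8))*(62 + 118) = -408*180 = -73440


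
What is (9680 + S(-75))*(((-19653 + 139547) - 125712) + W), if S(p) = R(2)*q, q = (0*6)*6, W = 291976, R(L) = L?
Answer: 2770009440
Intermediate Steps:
q = 0 (q = 0*6 = 0)
S(p) = 0 (S(p) = 2*0 = 0)
(9680 + S(-75))*(((-19653 + 139547) - 125712) + W) = (9680 + 0)*(((-19653 + 139547) - 125712) + 291976) = 9680*((119894 - 125712) + 291976) = 9680*(-5818 + 291976) = 9680*286158 = 2770009440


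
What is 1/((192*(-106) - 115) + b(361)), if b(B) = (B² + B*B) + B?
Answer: 1/240536 ≈ 4.1574e-6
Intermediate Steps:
b(B) = B + 2*B² (b(B) = (B² + B²) + B = 2*B² + B = B + 2*B²)
1/((192*(-106) - 115) + b(361)) = 1/((192*(-106) - 115) + 361*(1 + 2*361)) = 1/((-20352 - 115) + 361*(1 + 722)) = 1/(-20467 + 361*723) = 1/(-20467 + 261003) = 1/240536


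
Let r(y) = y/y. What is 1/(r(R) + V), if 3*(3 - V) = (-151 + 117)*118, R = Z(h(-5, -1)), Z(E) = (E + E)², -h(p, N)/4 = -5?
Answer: 3/4024 ≈ 0.00074553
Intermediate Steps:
h(p, N) = 20 (h(p, N) = -4*(-5) = 20)
Z(E) = 4*E² (Z(E) = (2*E)² = 4*E²)
R = 1600 (R = 4*20² = 4*400 = 1600)
r(y) = 1
V = 4021/3 (V = 3 - (-151 + 117)*118/3 = 3 - (-34)*118/3 = 3 - ⅓*(-4012) = 3 + 4012/3 = 4021/3 ≈ 1340.3)
1/(r(R) + V) = 1/(1 + 4021/3) = 1/(4024/3) = 3/4024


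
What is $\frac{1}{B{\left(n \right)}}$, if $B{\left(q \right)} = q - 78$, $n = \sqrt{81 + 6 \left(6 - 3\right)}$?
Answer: $- \frac{26}{1995} - \frac{\sqrt{11}}{1995} \approx -0.014695$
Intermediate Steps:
$n = 3 \sqrt{11}$ ($n = \sqrt{81 + 6 \cdot 3} = \sqrt{81 + 18} = \sqrt{99} = 3 \sqrt{11} \approx 9.9499$)
$B{\left(q \right)} = -78 + q$ ($B{\left(q \right)} = q - 78 = -78 + q$)
$\frac{1}{B{\left(n \right)}} = \frac{1}{-78 + 3 \sqrt{11}}$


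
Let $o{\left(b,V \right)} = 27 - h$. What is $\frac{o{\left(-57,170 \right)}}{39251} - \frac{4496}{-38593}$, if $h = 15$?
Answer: $\frac{176935612}{1514813843} \approx 0.1168$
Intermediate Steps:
$o{\left(b,V \right)} = 12$ ($o{\left(b,V \right)} = 27 - 15 = 12$)
$\frac{o{\left(-57,170 \right)}}{39251} - \frac{4496}{-38593} = \frac{12}{39251} - \frac{4496}{-38593} = 12 \cdot \frac{1}{39251} - - \frac{4496}{38593} = \frac{12}{39251} + \frac{4496}{38593} = \frac{176935612}{1514813843}$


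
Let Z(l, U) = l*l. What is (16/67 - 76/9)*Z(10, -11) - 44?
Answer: -521332/603 ≈ -864.56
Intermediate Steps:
Z(l, U) = l²
(16/67 - 76/9)*Z(10, -11) - 44 = (16/67 - 76/9)*10² - 44 = (16*(1/67) - 76*⅑)*100 - 44 = (16/67 - 76/9)*100 - 44 = -4948/603*100 - 44 = -494800/603 - 44 = -521332/603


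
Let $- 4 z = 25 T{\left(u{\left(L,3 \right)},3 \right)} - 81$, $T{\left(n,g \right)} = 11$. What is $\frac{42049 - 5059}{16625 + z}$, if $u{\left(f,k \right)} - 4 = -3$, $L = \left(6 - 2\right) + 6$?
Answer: $\frac{24660}{11051} \approx 2.2315$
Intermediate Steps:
$L = 10$ ($L = 4 + 6 = 10$)
$u{\left(f,k \right)} = 1$ ($u{\left(f,k \right)} = 4 - 3 = 1$)
$z = - \frac{97}{2}$ ($z = - \frac{25 \cdot 11 - 81}{4} = - \frac{275 - 81}{4} = \left(- \frac{1}{4}\right) 194 = - \frac{97}{2} \approx -48.5$)
$\frac{42049 - 5059}{16625 + z} = \frac{42049 - 5059}{16625 - \frac{97}{2}} = \frac{36990}{\frac{33153}{2}} = 36990 \cdot \frac{2}{33153} = \frac{24660}{11051}$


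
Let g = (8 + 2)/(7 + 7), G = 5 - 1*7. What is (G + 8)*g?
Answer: 30/7 ≈ 4.2857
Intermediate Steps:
G = -2 (G = 5 - 7 = -2)
g = 5/7 (g = 10/14 = 10*(1/14) = 5/7 ≈ 0.71429)
(G + 8)*g = (-2 + 8)*(5/7) = 6*(5/7) = 30/7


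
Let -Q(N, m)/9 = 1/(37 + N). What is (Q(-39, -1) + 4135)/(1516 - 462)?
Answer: 487/124 ≈ 3.9274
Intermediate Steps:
Q(N, m) = -9/(37 + N)
(Q(-39, -1) + 4135)/(1516 - 462) = (-9/(37 - 39) + 4135)/(1516 - 462) = (-9/(-2) + 4135)/1054 = (-9*(-1/2) + 4135)*(1/1054) = (9/2 + 4135)*(1/1054) = (8279/2)*(1/1054) = 487/124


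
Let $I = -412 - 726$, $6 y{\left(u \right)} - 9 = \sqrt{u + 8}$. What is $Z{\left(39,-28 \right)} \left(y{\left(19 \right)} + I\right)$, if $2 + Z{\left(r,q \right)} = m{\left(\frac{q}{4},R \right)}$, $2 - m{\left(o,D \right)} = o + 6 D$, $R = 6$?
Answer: $\frac{65917}{2} - \frac{29 \sqrt{3}}{2} \approx 32933.0$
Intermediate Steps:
$y{\left(u \right)} = \frac{3}{2} + \frac{\sqrt{8 + u}}{6}$ ($y{\left(u \right)} = \frac{3}{2} + \frac{\sqrt{u + 8}}{6} = \frac{3}{2} + \frac{\sqrt{8 + u}}{6}$)
$m{\left(o,D \right)} = 2 - o - 6 D$ ($m{\left(o,D \right)} = 2 - \left(o + 6 D\right) = 2 - o - 6 D$)
$Z{\left(r,q \right)} = -36 - \frac{q}{4}$ ($Z{\left(r,q \right)} = -2 - \left(34 + \frac{q}{4}\right) = -36 - \frac{q}{4}$)
$I = -1138$ ($I = -412 - 726 = -1138$)
$Z{\left(39,-28 \right)} \left(y{\left(19 \right)} + I\right) = \left(-36 - -7\right) \left(\left(\frac{3}{2} + \frac{\sqrt{8 + 19}}{6}\right) - 1138\right) = \left(-36 + 7\right) \left(\left(\frac{3}{2} + \frac{\sqrt{27}}{6}\right) - 1138\right) = - 29 \left(\left(\frac{3}{2} + \frac{3 \sqrt{3}}{6}\right) - 1138\right) = - 29 \left(\left(\frac{3}{2} + \frac{\sqrt{3}}{2}\right) - 1138\right) = - 29 \left(- \frac{2273}{2} + \frac{\sqrt{3}}{2}\right) = \frac{65917}{2} - \frac{29 \sqrt{3}}{2}$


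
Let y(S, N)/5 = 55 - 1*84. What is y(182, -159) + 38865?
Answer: 38720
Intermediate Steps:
y(S, N) = -145 (y(S, N) = 5*(55 - 1*84) = 5*(55 - 84) = 5*(-29) = -145)
y(182, -159) + 38865 = -145 + 38865 = 38720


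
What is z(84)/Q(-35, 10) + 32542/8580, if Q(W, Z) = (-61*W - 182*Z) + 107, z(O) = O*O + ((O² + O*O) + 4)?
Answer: 48847121/905190 ≈ 53.963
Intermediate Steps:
z(O) = 4 + 3*O² (z(O) = O² + ((O² + O²) + 4) = O² + (2*O² + 4) = O² + (4 + 2*O²) = 4 + 3*O²)
Q(W, Z) = 107 - 182*Z - 61*W (Q(W, Z) = (-182*Z - 61*W) + 107 = 107 - 182*Z - 61*W)
z(84)/Q(-35, 10) + 32542/8580 = (4 + 3*84²)/(107 - 182*10 - 61*(-35)) + 32542/8580 = (4 + 3*7056)/(107 - 1820 + 2135) + 32542*(1/8580) = (4 + 21168)/422 + 16271/4290 = 21172*(1/422) + 16271/4290 = 10586/211 + 16271/4290 = 48847121/905190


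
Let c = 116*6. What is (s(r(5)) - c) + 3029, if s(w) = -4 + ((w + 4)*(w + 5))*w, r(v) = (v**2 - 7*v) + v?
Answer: 2329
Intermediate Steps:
c = 696
r(v) = v**2 - 6*v
s(w) = -4 + w*(4 + w)*(5 + w) (s(w) = -4 + ((4 + w)*(5 + w))*w = -4 + w*(4 + w)*(5 + w))
(s(r(5)) - c) + 3029 = ((-4 + (5*(-6 + 5))**3 + 9*(5*(-6 + 5))**2 + 20*(5*(-6 + 5))) - 1*696) + 3029 = ((-4 + (5*(-1))**3 + 9*(5*(-1))**2 + 20*(5*(-1))) - 696) + 3029 = ((-4 + (-5)**3 + 9*(-5)**2 + 20*(-5)) - 696) + 3029 = ((-4 - 125 + 9*25 - 100) - 696) + 3029 = ((-4 - 125 + 225 - 100) - 696) + 3029 = (-4 - 696) + 3029 = -700 + 3029 = 2329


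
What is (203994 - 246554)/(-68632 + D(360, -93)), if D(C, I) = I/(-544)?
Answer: 4630528/7467143 ≈ 0.62012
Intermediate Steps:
D(C, I) = -I/544 (D(C, I) = I*(-1/544) = -I/544)
(203994 - 246554)/(-68632 + D(360, -93)) = (203994 - 246554)/(-68632 - 1/544*(-93)) = -42560/(-68632 + 93/544) = -42560/(-37335715/544) = -42560*(-544/37335715) = 4630528/7467143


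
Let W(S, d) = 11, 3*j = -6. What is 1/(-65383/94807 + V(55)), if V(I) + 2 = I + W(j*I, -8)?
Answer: 94807/6002265 ≈ 0.015795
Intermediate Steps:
j = -2 (j = (⅓)*(-6) = -2)
V(I) = 9 + I (V(I) = -2 + (I + 11) = -2 + (11 + I) = 9 + I)
1/(-65383/94807 + V(55)) = 1/(-65383/94807 + (9 + 55)) = 1/(-65383*1/94807 + 64) = 1/(-65383/94807 + 64) = 1/(6002265/94807) = 94807/6002265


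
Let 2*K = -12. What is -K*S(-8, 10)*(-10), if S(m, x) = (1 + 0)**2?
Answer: -60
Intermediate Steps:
K = -6 (K = (1/2)*(-12) = -6)
S(m, x) = 1 (S(m, x) = 1**2 = 1)
-K*S(-8, 10)*(-10) = -(-6*1)*(-10) = -(-6)*(-10) = -1*60 = -60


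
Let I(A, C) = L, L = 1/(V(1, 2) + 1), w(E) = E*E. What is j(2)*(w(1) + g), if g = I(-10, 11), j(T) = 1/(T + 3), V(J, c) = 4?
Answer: 6/25 ≈ 0.24000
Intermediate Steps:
w(E) = E²
L = ⅕ (L = 1/(4 + 1) = 1/5 = ⅕ ≈ 0.20000)
j(T) = 1/(3 + T)
I(A, C) = ⅕
g = ⅕ ≈ 0.20000
j(2)*(w(1) + g) = (1² + ⅕)/(3 + 2) = (1 + ⅕)/5 = (⅕)*(6/5) = 6/25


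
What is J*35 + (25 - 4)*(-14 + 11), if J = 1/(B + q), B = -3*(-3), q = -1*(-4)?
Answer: -784/13 ≈ -60.308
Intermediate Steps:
q = 4
B = 9
J = 1/13 (J = 1/(9 + 4) = 1/13 ≈ 0.076923)
J*35 + (25 - 4)*(-14 + 11) = (1/13)*35 + (25 - 4)*(-14 + 11) = 35/13 + 21*(-3) = 35/13 - 63 = -784/13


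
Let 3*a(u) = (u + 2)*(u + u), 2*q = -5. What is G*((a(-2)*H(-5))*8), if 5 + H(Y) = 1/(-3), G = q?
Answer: 0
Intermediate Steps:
q = -5/2 (q = (½)*(-5) = -5/2 ≈ -2.5000)
a(u) = 2*u*(2 + u)/3 (a(u) = ((u + 2)*(u + u))/3 = ((2 + u)*(2*u))/3 = (2*u*(2 + u))/3 = 2*u*(2 + u)/3)
G = -5/2 ≈ -2.5000
H(Y) = -16/3 (H(Y) = -5 + 1/(-3) = -5 - ⅓ = -16/3)
G*((a(-2)*H(-5))*8) = -5*((⅔)*(-2)*(2 - 2))*(-16/3)*8/2 = -5*((⅔)*(-2)*0)*(-16/3)*8/2 = -5*0*(-16/3)*8/2 = -0*8 = -5/2*0 = 0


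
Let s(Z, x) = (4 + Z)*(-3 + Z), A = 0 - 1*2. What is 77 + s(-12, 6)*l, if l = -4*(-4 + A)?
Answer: 2957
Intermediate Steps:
A = -2 (A = 0 - 2 = -2)
s(Z, x) = (-3 + Z)*(4 + Z)
l = 24 (l = -4*(-4 - 2) = -4*(-6) = 24)
77 + s(-12, 6)*l = 77 + (-12 - 12 + (-12)**2)*24 = 77 + (-12 - 12 + 144)*24 = 77 + 120*24 = 77 + 2880 = 2957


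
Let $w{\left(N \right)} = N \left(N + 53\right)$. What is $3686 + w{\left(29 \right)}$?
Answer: $6064$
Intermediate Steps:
$w{\left(N \right)} = N \left(53 + N\right)$
$3686 + w{\left(29 \right)} = 3686 + 29 \left(53 + 29\right) = 3686 + 29 \cdot 82 = 3686 + 2378 = 6064$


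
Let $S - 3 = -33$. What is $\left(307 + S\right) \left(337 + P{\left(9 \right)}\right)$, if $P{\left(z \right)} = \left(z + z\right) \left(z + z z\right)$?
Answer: $542089$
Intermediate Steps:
$S = -30$ ($S = 3 - 33 = -30$)
$P{\left(z \right)} = 2 z \left(z + z^{2}\right)$
$\left(307 + S\right) \left(337 + P{\left(9 \right)}\right) = \left(307 - 30\right) \left(337 + 2 \cdot 9^{2} \left(1 + 9\right)\right) = 277 \left(337 + 2 \cdot 81 \cdot 10\right) = 277 \left(337 + 1620\right) = 277 \cdot 1957 = 542089$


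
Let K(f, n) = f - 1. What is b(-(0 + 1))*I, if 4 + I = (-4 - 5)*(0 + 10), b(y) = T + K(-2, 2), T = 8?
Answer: -470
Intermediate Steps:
K(f, n) = -1 + f
b(y) = 5 (b(y) = 8 + (-1 - 2) = 8 - 3 = 5)
I = -94 (I = -4 + (-4 - 5)*(0 + 10) = -4 - 9*10 = -4 - 90 = -94)
b(-(0 + 1))*I = 5*(-94) = -470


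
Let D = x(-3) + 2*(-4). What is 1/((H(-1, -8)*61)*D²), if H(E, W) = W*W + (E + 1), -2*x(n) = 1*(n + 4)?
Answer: 1/282064 ≈ 3.5453e-6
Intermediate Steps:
x(n) = -2 - n/2 (x(n) = -(n + 4)/2 = -(4 + n)/2 = -2 - n/2)
D = -17/2 (D = (-2 - ½*(-3)) + 2*(-4) = (-2 + 3/2) - 8 = -½ - 8 = -17/2 ≈ -8.5000)
H(E, W) = 1 + E + W² (H(E, W) = W² + (1 + E) = 1 + E + W²)
1/((H(-1, -8)*61)*D²) = 1/(((1 - 1 + (-8)²)*61)*(-17/2)²) = 1/(((1 - 1 + 64)*61)*(289/4)) = 1/((64*61)*(289/4)) = 1/(3904*(289/4)) = 1/282064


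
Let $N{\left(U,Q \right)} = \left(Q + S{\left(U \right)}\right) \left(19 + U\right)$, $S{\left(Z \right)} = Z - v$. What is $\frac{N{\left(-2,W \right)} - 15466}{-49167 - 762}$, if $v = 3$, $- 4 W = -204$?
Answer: $\frac{14684}{49929} \approx 0.2941$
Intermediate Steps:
$W = 51$ ($W = \left(- \frac{1}{4}\right) \left(-204\right) = 51$)
$S{\left(Z \right)} = -3 + Z$ ($S{\left(Z \right)} = Z - 3 = -3 + Z$)
$N{\left(U,Q \right)} = \left(19 + U\right) \left(-3 + Q + U\right)$ ($N{\left(U,Q \right)} = \left(Q + \left(-3 + U\right)\right) \left(19 + U\right) = \left(-3 + Q + U\right) \left(19 + U\right) = \left(19 + U\right) \left(-3 + Q + U\right)$)
$\frac{N{\left(-2,W \right)} - 15466}{-49167 - 762} = \frac{\left(-57 + \left(-2\right)^{2} + 16 \left(-2\right) + 19 \cdot 51 + 51 \left(-2\right)\right) - 15466}{-49167 - 762} = \frac{\left(-57 + 4 - 32 + 969 - 102\right) - 15466}{-49929} = \left(782 - 15466\right) \left(- \frac{1}{49929}\right) = \left(-14684\right) \left(- \frac{1}{49929}\right) = \frac{14684}{49929}$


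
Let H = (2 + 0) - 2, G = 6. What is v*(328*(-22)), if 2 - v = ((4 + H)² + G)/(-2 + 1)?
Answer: -173184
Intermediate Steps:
H = 0 (H = 2 - 2 = 0)
v = 24 (v = 2 - ((4 + 0)² + 6)/(-2 + 1) = 2 - (4² + 6)/(-1) = 2 - (16 + 6)*(-1) = 2 - 22*(-1) = 2 - 1*(-22) = 2 + 22 = 24)
v*(328*(-22)) = 24*(328*(-22)) = 24*(-7216) = -173184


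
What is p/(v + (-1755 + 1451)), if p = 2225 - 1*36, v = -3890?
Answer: -2189/4194 ≈ -0.52194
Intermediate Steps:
p = 2189 (p = 2225 - 36 = 2189)
p/(v + (-1755 + 1451)) = 2189/(-3890 + (-1755 + 1451)) = 2189/(-3890 - 304) = 2189/(-4194) = 2189*(-1/4194) = -2189/4194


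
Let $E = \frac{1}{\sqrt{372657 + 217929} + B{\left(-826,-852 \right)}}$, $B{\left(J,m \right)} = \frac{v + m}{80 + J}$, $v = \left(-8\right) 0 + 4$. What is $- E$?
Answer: $\frac{79076}{41083729909} - \frac{139129 \sqrt{590586}}{82167459818} \approx -0.0012993$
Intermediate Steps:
$v = 4$ ($v = 0 + 4 = 4$)
$B{\left(J,m \right)} = \frac{4 + m}{80 + J}$
$E = \frac{1}{\frac{424}{373} + \sqrt{590586}}$ ($E = \frac{1}{\sqrt{372657 + 217929} + \frac{4 - 852}{80 - 826}} = \frac{1}{\sqrt{590586} + \frac{1}{-746} \left(-848\right)} = \frac{1}{\sqrt{590586} - - \frac{424}{373}} = \frac{1}{\sqrt{590586} + \frac{424}{373}} = \frac{1}{\frac{424}{373} + \sqrt{590586}} \approx 0.0012993$)
$- E = - (- \frac{79076}{41083729909} + \frac{139129 \sqrt{590586}}{82167459818}) = \frac{79076}{41083729909} - \frac{139129 \sqrt{590586}}{82167459818}$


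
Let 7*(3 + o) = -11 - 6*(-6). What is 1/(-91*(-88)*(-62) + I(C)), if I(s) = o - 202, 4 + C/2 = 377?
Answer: -7/3476882 ≈ -2.0133e-6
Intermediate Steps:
C = 746 (C = -8 + 2*377 = -8 + 754 = 746)
o = 4/7 (o = -3 + (-11 - 6*(-6))/7 = -3 + (-11 + 36)/7 = -3 + (1/7)*25 = -3 + 25/7 = 4/7 ≈ 0.57143)
I(s) = -1410/7 (I(s) = 4/7 - 202 = -1410/7)
1/(-91*(-88)*(-62) + I(C)) = 1/(-91*(-88)*(-62) - 1410/7) = 1/(8008*(-62) - 1410/7) = 1/(-496496 - 1410/7) = 1/(-3476882/7) = -7/3476882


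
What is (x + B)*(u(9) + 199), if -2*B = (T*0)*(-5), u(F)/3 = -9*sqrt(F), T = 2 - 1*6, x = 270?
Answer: 31860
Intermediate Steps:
T = -4 (T = 2 - 6 = -4)
u(F) = -27*sqrt(F) (u(F) = 3*(-9*sqrt(F)) = -27*sqrt(F))
B = 0 (B = -(-4*0)*(-5)/2 = -0*(-5) = -1/2*0 = 0)
(x + B)*(u(9) + 199) = (270 + 0)*(-27*sqrt(9) + 199) = 270*(-27*3 + 199) = 270*(-81 + 199) = 270*118 = 31860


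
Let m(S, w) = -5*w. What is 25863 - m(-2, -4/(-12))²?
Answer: 232742/9 ≈ 25860.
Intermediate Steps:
25863 - m(-2, -4/(-12))² = 25863 - (-(-20)/(-12))² = 25863 - (-(-20)*(-1)/12)² = 25863 - (-5*⅓)² = 25863 - (-5/3)² = 25863 - 1*25/9 = 25863 - 25/9 = 232742/9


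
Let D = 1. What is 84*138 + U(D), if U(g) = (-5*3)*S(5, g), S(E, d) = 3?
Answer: 11547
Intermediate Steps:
U(g) = -45 (U(g) = -5*3*3 = -15*3 = -45)
84*138 + U(D) = 84*138 - 45 = 11592 - 45 = 11547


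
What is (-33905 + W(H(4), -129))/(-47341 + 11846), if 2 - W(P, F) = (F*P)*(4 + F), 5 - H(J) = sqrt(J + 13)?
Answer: 114528/35495 - 3225*sqrt(17)/7099 ≈ 1.3535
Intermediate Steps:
H(J) = 5 - sqrt(13 + J) (H(J) = 5 - sqrt(J + 13) = 5 - sqrt(13 + J))
W(P, F) = 2 - F*P*(4 + F)
(-33905 + W(H(4), -129))/(-47341 + 11846) = (-33905 + (2 - 1*(5 - sqrt(13 + 4))*(-129)**2 - 4*(-129)*(5 - sqrt(13 + 4))))/(-47341 + 11846) = (-33905 + (2 - 1*(5 - sqrt(17))*16641 - 4*(-129)*(5 - sqrt(17))))/(-35495) = (-33905 + (2 + (-83205 + 16641*sqrt(17)) + (2580 - 516*sqrt(17))))*(-1/35495) = (-33905 + (-80623 + 16125*sqrt(17)))*(-1/35495) = (-114528 + 16125*sqrt(17))*(-1/35495) = 114528/35495 - 3225*sqrt(17)/7099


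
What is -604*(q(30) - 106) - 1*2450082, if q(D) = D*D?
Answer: -2929658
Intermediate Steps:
q(D) = D²
-604*(q(30) - 106) - 1*2450082 = -604*(30² - 106) - 1*2450082 = -604*(900 - 106) - 2450082 = -604*794 - 2450082 = -479576 - 2450082 = -2929658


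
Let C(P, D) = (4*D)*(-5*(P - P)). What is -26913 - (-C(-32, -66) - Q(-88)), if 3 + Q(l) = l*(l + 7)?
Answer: -19788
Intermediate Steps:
C(P, D) = 0 (C(P, D) = (4*D)*(-5*0) = (4*D)*0 = 0)
Q(l) = -3 + l*(7 + l) (Q(l) = -3 + l*(l + 7) = -3 + l*(7 + l))
-26913 - (-C(-32, -66) - Q(-88)) = -26913 - (-1*0 - (-3 + (-88)**2 + 7*(-88))) = -26913 - (0 - (-3 + 7744 - 616)) = -26913 - (0 - 1*7125) = -26913 - (0 - 7125) = -26913 - 1*(-7125) = -26913 + 7125 = -19788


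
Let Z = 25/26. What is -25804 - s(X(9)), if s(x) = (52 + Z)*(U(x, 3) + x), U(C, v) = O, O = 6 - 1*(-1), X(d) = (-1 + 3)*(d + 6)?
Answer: -721853/26 ≈ -27764.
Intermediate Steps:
Z = 25/26 (Z = 25*(1/26) = 25/26 ≈ 0.96154)
X(d) = 12 + 2*d (X(d) = 2*(6 + d) = 12 + 2*d)
O = 7 (O = 6 + 1 = 7)
U(C, v) = 7
s(x) = 9639/26 + 1377*x/26 (s(x) = (52 + 25/26)*(7 + x) = 1377*(7 + x)/26 = 9639/26 + 1377*x/26)
-25804 - s(X(9)) = -25804 - (9639/26 + 1377*(12 + 2*9)/26) = -25804 - (9639/26 + 1377*(12 + 18)/26) = -25804 - (9639/26 + (1377/26)*30) = -25804 - (9639/26 + 20655/13) = -25804 - 1*50949/26 = -25804 - 50949/26 = -721853/26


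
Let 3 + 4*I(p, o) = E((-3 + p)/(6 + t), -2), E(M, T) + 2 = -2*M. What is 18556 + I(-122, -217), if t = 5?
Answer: 816659/44 ≈ 18560.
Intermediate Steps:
E(M, T) = -2 - 2*M
I(p, o) = -49/44 - p/22 (I(p, o) = -¾ + (-2 - 2*(-3 + p)/(6 + 5))/4 = -¾ + (-2 - 2*(-3 + p)/11)/4 = -¾ + (-2 - 2*(-3/11 + p/11))/4 = -¾ + (-2 + (6/11 - 2*p/11))/4 = -¾ + (-16/11 - 2*p/11)/4 = -¾ + (-4/11 - p/22) = -49/44 - p/22)
18556 + I(-122, -217) = 18556 + (-49/44 - 1/22*(-122)) = 18556 + (-49/44 + 61/11) = 18556 + 195/44 = 816659/44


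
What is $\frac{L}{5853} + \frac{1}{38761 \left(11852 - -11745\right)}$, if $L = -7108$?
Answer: $- \frac{6501284691383}{5353407334401} \approx -1.2144$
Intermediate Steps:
$\frac{L}{5853} + \frac{1}{38761 \left(11852 - -11745\right)} = - \frac{7108}{5853} + \frac{1}{38761 \left(11852 - -11745\right)} = \left(-7108\right) \frac{1}{5853} + \frac{1}{38761 \left(11852 + 11745\right)} = - \frac{7108}{5853} + \frac{1}{38761 \cdot 23597} = - \frac{7108}{5853} + \frac{1}{38761} \cdot \frac{1}{23597} = - \frac{7108}{5853} + \frac{1}{914643317} = - \frac{6501284691383}{5353407334401}$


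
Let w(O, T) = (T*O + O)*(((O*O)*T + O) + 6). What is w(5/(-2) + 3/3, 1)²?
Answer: 6561/16 ≈ 410.06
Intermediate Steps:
w(O, T) = (O + O*T)*(6 + O + T*O²) (w(O, T) = (O*T + O)*((O²*T + O) + 6) = (O + O*T)*((T*O² + O) + 6) = (O + O*T)*((O + T*O²) + 6) = (O + O*T)*(6 + O + T*O²))
w(5/(-2) + 3/3, 1)² = ((5/(-2) + 3/3)*(6 + (5/(-2) + 3/3) + 6*1 + (5/(-2) + 3/3)*1 + 1*(5/(-2) + 3/3)² + (5/(-2) + 3/3)²*1²))² = ((5*(-½) + 3*(⅓))*(6 + (5*(-½) + 3*(⅓)) + 6 + (5*(-½) + 3*(⅓))*1 + 1*(5*(-½) + 3*(⅓))² + (5*(-½) + 3*(⅓))²*1))² = ((-5/2 + 1)*(6 + (-5/2 + 1) + 6 + (-5/2 + 1)*1 + 1*(-5/2 + 1)² + (-5/2 + 1)²*1))² = (-3*(6 - 3/2 + 6 - 3/2*1 + 1*(-3/2)² + (-3/2)²*1)/2)² = (-3*(6 - 3/2 + 6 - 3/2 + 1*(9/4) + (9/4)*1)/2)² = (-3*(6 - 3/2 + 6 - 3/2 + 9/4 + 9/4)/2)² = (-3/2*27/2)² = (-81/4)² = 6561/16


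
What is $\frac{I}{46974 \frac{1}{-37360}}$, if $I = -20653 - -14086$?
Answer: $\frac{40890520}{7829} \approx 5223.0$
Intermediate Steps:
$I = -6567$ ($I = -20653 + 14086 = -6567$)
$\frac{I}{46974 \frac{1}{-37360}} = - \frac{6567}{46974 \frac{1}{-37360}} = - \frac{6567}{46974 \left(- \frac{1}{37360}\right)} = - \frac{6567}{- \frac{23487}{18680}} = \left(-6567\right) \left(- \frac{18680}{23487}\right) = \frac{40890520}{7829}$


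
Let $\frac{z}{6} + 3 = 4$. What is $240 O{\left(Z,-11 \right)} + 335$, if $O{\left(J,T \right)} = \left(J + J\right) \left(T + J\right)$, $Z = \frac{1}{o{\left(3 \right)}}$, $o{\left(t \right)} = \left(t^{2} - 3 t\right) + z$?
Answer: $- \frac{1595}{3} \approx -531.67$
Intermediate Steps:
$z = 6$ ($z = -18 + 6 \cdot 4 = -18 + 24 = 6$)
$o{\left(t \right)} = 6 + t^{2} - 3 t$ ($o{\left(t \right)} = \left(t^{2} - 3 t\right) + 6 = 6 + t^{2} - 3 t$)
$Z = \frac{1}{6}$ ($Z = \frac{1}{6 + 3^{2} - 9} = \frac{1}{6 + 9 - 9} = \frac{1}{6} \approx 0.16667$)
$O{\left(J,T \right)} = 2 J \left(J + T\right)$
$240 O{\left(Z,-11 \right)} + 335 = 240 \cdot 2 \cdot \frac{1}{6} \left(\frac{1}{6} - 11\right) + 335 = 240 \cdot 2 \cdot \frac{1}{6} \left(- \frac{65}{6}\right) + 335 = 240 \left(- \frac{65}{18}\right) + 335 = - \frac{2600}{3} + 335 = - \frac{1595}{3}$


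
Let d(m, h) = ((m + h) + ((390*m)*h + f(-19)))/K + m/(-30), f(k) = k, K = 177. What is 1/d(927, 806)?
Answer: 1770/2913894247 ≈ 6.0743e-7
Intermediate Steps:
d(m, h) = -19/177 - 49*m/1770 + h/177 + 130*h*m/59 (d(m, h) = ((m + h) + ((390*m)*h - 19))/177 + m/(-30) = ((h + m) + (390*h*m - 19))*(1/177) + m*(-1/30) = ((h + m) + (-19 + 390*h*m))*(1/177) - m/30 = (-19 + h + m + 390*h*m)*(1/177) - m/30 = (-19/177 + h/177 + m/177 + 130*h*m/59) - m/30 = -19/177 - 49*m/1770 + h/177 + 130*h*m/59)
1/d(927, 806) = 1/(-19/177 - 49/1770*927 + (1/177)*806 + (130/59)*806*927) = 1/(-19/177 - 15141/590 + 806/177 + 97131060/59) = 1/(2913894247/1770) = 1770/2913894247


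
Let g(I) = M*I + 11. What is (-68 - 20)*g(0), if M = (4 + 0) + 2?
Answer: -968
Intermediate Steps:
M = 6 (M = 4 + 2 = 6)
g(I) = 11 + 6*I (g(I) = 6*I + 11 = 11 + 6*I)
(-68 - 20)*g(0) = (-68 - 20)*(11 + 6*0) = -88*(11 + 0) = -88*11 = -968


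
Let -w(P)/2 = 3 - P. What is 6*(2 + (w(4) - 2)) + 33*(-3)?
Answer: -87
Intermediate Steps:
w(P) = -6 + 2*P (w(P) = -2*(3 - P) = -6 + 2*P)
6*(2 + (w(4) - 2)) + 33*(-3) = 6*(2 + ((-6 + 2*4) - 2)) + 33*(-3) = 6*(2 + ((-6 + 8) - 2)) - 99 = 6*(2 + (2 - 2)) - 99 = 6*(2 + 0) - 99 = 6*2 - 99 = 12 - 99 = -87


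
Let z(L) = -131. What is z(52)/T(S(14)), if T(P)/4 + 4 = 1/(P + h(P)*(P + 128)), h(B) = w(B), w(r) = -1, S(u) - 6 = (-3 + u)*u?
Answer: 4192/513 ≈ 8.1715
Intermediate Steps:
S(u) = 6 + u*(-3 + u) (S(u) = 6 + (-3 + u)*u = 6 + u*(-3 + u))
h(B) = -1
T(P) = -513/32 (T(P) = -16 + 4/(P - (P + 128)) = -16 + 4/(P - (128 + P)) = -16 + 4/(P + (-128 - P)) = -16 + 4/(-128) = -16 + 4*(-1/128) = -16 - 1/32 = -513/32)
z(52)/T(S(14)) = -131/(-513/32) = -131*(-32/513) = 4192/513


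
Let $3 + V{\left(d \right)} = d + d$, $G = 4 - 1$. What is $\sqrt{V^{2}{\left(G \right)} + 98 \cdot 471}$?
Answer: $\sqrt{46167} \approx 214.86$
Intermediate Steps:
$G = 3$
$V{\left(d \right)} = -3 + 2 d$ ($V{\left(d \right)} = -3 + \left(d + d\right) = -3 + 2 d$)
$\sqrt{V^{2}{\left(G \right)} + 98 \cdot 471} = \sqrt{\left(-3 + 2 \cdot 3\right)^{2} + 98 \cdot 471} = \sqrt{\left(-3 + 6\right)^{2} + 46158} = \sqrt{3^{2} + 46158} = \sqrt{9 + 46158} = \sqrt{46167}$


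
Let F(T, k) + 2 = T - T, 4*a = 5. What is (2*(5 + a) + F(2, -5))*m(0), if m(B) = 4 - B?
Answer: 42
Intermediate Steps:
a = 5/4 (a = (1/4)*5 = 5/4 ≈ 1.2500)
F(T, k) = -2 (F(T, k) = -2 + (T - T) = -2 + 0 = -2)
(2*(5 + a) + F(2, -5))*m(0) = (2*(5 + 5/4) - 2)*(4 - 1*0) = (2*(25/4) - 2)*(4 + 0) = (25/2 - 2)*4 = (21/2)*4 = 42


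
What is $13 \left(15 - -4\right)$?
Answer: $247$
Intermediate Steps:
$13 \left(15 - -4\right) = 13 \left(15 + 4\right) = 13 \cdot 19 = 247$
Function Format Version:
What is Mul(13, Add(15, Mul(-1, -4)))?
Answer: 247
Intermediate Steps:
Mul(13, Add(15, Mul(-1, -4))) = Mul(13, Add(15, 4)) = Mul(13, 19) = 247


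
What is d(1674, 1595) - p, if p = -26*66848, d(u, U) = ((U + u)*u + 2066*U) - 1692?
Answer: 10503932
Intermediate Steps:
d(u, U) = -1692 + 2066*U + u*(U + u) (d(u, U) = (u*(U + u) + 2066*U) - 1692 = (2066*U + u*(U + u)) - 1692 = -1692 + 2066*U + u*(U + u))
p = -1738048
d(1674, 1595) - p = (-1692 + 1674² + 2066*1595 + 1595*1674) - 1*(-1738048) = (-1692 + 2802276 + 3295270 + 2670030) + 1738048 = 8765884 + 1738048 = 10503932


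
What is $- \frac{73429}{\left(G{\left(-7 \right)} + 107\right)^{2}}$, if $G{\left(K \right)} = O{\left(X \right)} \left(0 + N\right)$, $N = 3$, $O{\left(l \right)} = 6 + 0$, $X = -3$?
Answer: $- \frac{73429}{15625} \approx -4.6995$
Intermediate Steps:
$O{\left(l \right)} = 6$
$G{\left(K \right)} = 18$ ($G{\left(K \right)} = 6 \left(0 + 3\right) = 6 \cdot 3 = 18$)
$- \frac{73429}{\left(G{\left(-7 \right)} + 107\right)^{2}} = - \frac{73429}{\left(18 + 107\right)^{2}} = - \frac{73429}{125^{2}} = - \frac{73429}{15625}$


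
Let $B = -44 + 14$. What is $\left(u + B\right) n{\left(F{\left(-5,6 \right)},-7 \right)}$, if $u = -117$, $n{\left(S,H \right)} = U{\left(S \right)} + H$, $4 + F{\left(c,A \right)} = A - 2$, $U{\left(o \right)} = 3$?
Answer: $588$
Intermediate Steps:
$F{\left(c,A \right)} = -6 + A$ ($F{\left(c,A \right)} = -4 + \left(A - 2\right) = -4 + \left(-2 + A\right) = -6 + A$)
$n{\left(S,H \right)} = 3 + H$
$B = -30$
$\left(u + B\right) n{\left(F{\left(-5,6 \right)},-7 \right)} = \left(-117 - 30\right) \left(3 - 7\right) = \left(-147\right) \left(-4\right) = 588$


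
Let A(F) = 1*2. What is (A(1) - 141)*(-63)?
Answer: 8757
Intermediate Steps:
A(F) = 2
(A(1) - 141)*(-63) = (2 - 141)*(-63) = -139*(-63) = 8757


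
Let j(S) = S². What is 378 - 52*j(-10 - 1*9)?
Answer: -18394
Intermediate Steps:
378 - 52*j(-10 - 1*9) = 378 - 52*(-10 - 1*9)² = 378 - 52*(-10 - 9)² = 378 - 52*(-19)² = 378 - 52*361 = 378 - 18772 = -18394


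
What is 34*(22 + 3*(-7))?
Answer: 34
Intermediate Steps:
34*(22 + 3*(-7)) = 34*(22 - 21) = 34*1 = 34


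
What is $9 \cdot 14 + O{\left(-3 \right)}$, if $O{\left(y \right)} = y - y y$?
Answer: $114$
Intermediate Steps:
$O{\left(y \right)} = y - y^{2}$
$9 \cdot 14 + O{\left(-3 \right)} = 9 \cdot 14 - 3 \left(1 - -3\right) = 126 - 3 \left(1 + 3\right) = 126 - 12 = 114$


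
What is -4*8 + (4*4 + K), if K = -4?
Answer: -20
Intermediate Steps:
-4*8 + (4*4 + K) = -4*8 + (4*4 - 4) = -32 + (16 - 4) = -32 + 12 = -20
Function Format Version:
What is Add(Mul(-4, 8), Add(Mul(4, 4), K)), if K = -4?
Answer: -20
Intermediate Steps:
Add(Mul(-4, 8), Add(Mul(4, 4), K)) = Add(Mul(-4, 8), Add(Mul(4, 4), -4)) = Add(-32, Add(16, -4)) = Add(-32, 12) = -20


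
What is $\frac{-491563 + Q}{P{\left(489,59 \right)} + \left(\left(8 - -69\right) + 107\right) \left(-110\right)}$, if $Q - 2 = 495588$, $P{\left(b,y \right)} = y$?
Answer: $- \frac{4027}{20181} \approx -0.19954$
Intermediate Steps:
$Q = 495590$ ($Q = 2 + 495588 = 495590$)
$\frac{-491563 + Q}{P{\left(489,59 \right)} + \left(\left(8 - -69\right) + 107\right) \left(-110\right)} = \frac{-491563 + 495590}{59 + \left(\left(8 - -69\right) + 107\right) \left(-110\right)} = \frac{4027}{59 + \left(\left(8 + 69\right) + 107\right) \left(-110\right)} = \frac{4027}{59 + \left(77 + 107\right) \left(-110\right)} = \frac{4027}{59 + 184 \left(-110\right)} = \frac{4027}{59 - 20240} = \frac{4027}{-20181} = 4027 \left(- \frac{1}{20181}\right) = - \frac{4027}{20181}$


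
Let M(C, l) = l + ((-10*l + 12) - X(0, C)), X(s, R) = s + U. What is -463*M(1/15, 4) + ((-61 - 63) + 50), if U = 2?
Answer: 11964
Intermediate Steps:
X(s, R) = 2 + s (X(s, R) = s + 2 = 2 + s)
M(C, l) = 10 - 9*l (M(C, l) = l + ((-10*l + 12) - (2 + 0)) = l + ((12 - 10*l) - 1*2) = l + ((12 - 10*l) - 2) = l + (10 - 10*l) = 10 - 9*l)
-463*M(1/15, 4) + ((-61 - 63) + 50) = -463*(10 - 9*4) + ((-61 - 63) + 50) = -463*(10 - 36) + (-124 + 50) = -463*(-26) - 74 = 12038 - 74 = 11964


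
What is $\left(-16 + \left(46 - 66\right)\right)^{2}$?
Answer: $1296$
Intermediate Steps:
$\left(-16 + \left(46 - 66\right)\right)^{2} = \left(-16 - 20\right)^{2} = \left(-36\right)^{2} = 1296$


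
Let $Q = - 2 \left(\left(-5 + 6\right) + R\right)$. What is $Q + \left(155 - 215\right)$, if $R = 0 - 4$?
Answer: $-54$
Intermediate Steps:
$R = -4$ ($R = 0 - 4 = -4$)
$Q = 6$ ($Q = - 2 \left(\left(-5 + 6\right) - 4\right) = - 2 \left(1 - 4\right) = \left(-2\right) \left(-3\right) = 6$)
$Q + \left(155 - 215\right) = 6 + \left(155 - 215\right) = 6 - 60 = -54$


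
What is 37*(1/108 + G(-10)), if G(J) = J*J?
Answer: 399637/108 ≈ 3700.3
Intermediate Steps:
G(J) = J**2
37*(1/108 + G(-10)) = 37*(1/108 + (-10)**2) = 37*(1/108 + 100) = 37*(10801/108) = 399637/108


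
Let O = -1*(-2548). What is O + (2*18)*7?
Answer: 2800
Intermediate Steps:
O = 2548
O + (2*18)*7 = 2548 + (2*18)*7 = 2548 + 36*7 = 2548 + 252 = 2800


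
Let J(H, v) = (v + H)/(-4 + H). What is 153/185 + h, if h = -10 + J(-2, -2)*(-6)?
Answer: -2437/185 ≈ -13.173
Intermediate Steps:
J(H, v) = (H + v)/(-4 + H)
h = -14 (h = -10 + ((-2 - 2)/(-4 - 2))*(-6) = -10 + (-4/(-6))*(-6) = -10 - ⅙*(-4)*(-6) = -10 + (⅔)*(-6) = -10 - 4 = -14)
153/185 + h = 153/185 - 14 = -2437/185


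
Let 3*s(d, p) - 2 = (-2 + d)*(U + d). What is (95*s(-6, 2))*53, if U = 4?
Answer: 30210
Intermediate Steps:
s(d, p) = 2/3 + (-2 + d)*(4 + d)/3 (s(d, p) = 2/3 + ((-2 + d)*(4 + d))/3 = 2/3 + (-2 + d)*(4 + d)/3)
(95*s(-6, 2))*53 = (95*(-2 + (1/3)*(-6)**2 + (2/3)*(-6)))*53 = (95*(-2 + (1/3)*36 - 4))*53 = (95*(-2 + 12 - 4))*53 = (95*6)*53 = 570*53 = 30210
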